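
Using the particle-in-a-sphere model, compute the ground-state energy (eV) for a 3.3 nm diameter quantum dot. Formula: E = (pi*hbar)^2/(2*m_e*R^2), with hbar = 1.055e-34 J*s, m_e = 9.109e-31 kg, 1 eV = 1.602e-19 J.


Radius R = 3.3/2 = 1.65 nm = 1.65e-09 m
E = (pi * 1.055e-34)^2 / (2 * 9.109e-31 * (1.65e-09)^2)
E(J) = 2.21481e-20
E = E(J) / 1.602e-19 = 0.1383 eV

0.1383


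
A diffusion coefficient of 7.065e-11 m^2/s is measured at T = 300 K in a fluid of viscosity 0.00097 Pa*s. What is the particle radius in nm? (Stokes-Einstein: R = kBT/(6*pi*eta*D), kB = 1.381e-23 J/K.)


Stokes-Einstein: R = kB*T / (6*pi*eta*D)
R = 1.381e-23 * 300 / (6 * pi * 0.00097 * 7.065e-11)
R = 3.20723e-09 m = 3.21 nm

3.21


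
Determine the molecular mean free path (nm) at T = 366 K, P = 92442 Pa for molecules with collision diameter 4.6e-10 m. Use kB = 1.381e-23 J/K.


Mean free path: lambda = kB*T / (sqrt(2) * pi * d^2 * P)
lambda = 1.381e-23 * 366 / (sqrt(2) * pi * (4.6e-10)^2 * 92442)
lambda = 5.81601e-08 m
lambda = 58.16 nm

58.16


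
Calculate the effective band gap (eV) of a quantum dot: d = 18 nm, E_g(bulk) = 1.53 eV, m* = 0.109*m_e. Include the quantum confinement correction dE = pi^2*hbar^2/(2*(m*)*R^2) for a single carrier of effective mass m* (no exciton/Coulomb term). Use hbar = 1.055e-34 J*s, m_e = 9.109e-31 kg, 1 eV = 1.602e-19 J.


Radius R = 18/2 nm = 9e-09 m
Confinement energy dE = pi^2 * hbar^2 / (2 * m_eff * m_e * R^2)
dE = pi^2 * (1.055e-34)^2 / (2 * 0.109 * 9.109e-31 * (9e-09)^2) J, divided by 1.602e-19 J/eV
dE = 0.0426 eV
Total band gap = E_g(bulk) + dE = 1.53 + 0.0426 = 1.5726 eV

1.5726


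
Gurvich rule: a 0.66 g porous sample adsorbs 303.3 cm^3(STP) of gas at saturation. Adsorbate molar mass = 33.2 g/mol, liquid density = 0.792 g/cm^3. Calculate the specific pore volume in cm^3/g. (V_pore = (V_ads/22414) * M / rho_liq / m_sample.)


Moles adsorbed n = V_ads / 22414 = 303.3 / 22414 = 1.353172e-02 mol
Liquid volume V_liq = n * M / rho_liq = 1.353172e-02 * 33.2 / 0.792 = 0.56724 cm^3
Specific pore volume V_pore = V_liq / m_sample = 0.56724 / 0.66
V_pore = 0.8595 cm^3/g

0.8595


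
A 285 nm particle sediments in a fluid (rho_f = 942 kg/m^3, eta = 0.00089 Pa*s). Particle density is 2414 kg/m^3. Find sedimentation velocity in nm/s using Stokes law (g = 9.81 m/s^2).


Radius R = 285/2 nm = 1.425e-07 m
Density difference = 2414 - 942 = 1472 kg/m^3
v = 2 * R^2 * (rho_p - rho_f) * g / (9 * eta)
v = 2 * (1.425e-07)^2 * 1472 * 9.81 / (9 * 0.00089)
v = 7.32157e-08 m/s = 73.2157 nm/s

73.2157


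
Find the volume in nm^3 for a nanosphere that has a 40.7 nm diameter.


Radius r = 40.7/2 = 20.35 nm
Volume V = (4/3) * pi * r^3
V = (4/3) * pi * (20.35)^3
V = 35300.58 nm^3

35300.58


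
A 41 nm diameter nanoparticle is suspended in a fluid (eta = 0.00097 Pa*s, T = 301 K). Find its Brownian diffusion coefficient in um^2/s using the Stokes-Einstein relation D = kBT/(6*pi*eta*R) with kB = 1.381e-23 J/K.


Radius R = 41/2 = 20.5 nm = 2.05e-08 m
D = kB*T / (6*pi*eta*R)
D = 1.381e-23 * 301 / (6 * pi * 0.00097 * 2.05e-08)
D = 1.109e-11 m^2/s = 11.09 um^2/s

11.09


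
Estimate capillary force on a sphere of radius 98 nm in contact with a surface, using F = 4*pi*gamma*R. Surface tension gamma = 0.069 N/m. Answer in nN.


Convert radius: R = 98 nm = 9.8e-08 m
F = 4 * pi * gamma * R
F = 4 * pi * 0.069 * 9.8e-08
F = 8.49738e-08 N = 84.9738 nN

84.9738


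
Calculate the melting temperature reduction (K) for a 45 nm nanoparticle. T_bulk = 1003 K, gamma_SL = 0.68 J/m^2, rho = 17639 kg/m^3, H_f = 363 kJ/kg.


Radius R = 45/2 = 22.5 nm = 2.25e-08 m
Convert H_f = 363 kJ/kg = 363000 J/kg
dT = 2 * gamma_SL * T_bulk / (rho * H_f * R)
dT = 2 * 0.68 * 1003 / (17639 * 363000 * 2.25e-08)
dT = 9.5 K

9.5


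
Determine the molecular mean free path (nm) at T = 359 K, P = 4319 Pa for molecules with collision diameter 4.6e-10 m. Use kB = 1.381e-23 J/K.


Mean free path: lambda = kB*T / (sqrt(2) * pi * d^2 * P)
lambda = 1.381e-23 * 359 / (sqrt(2) * pi * (4.6e-10)^2 * 4319)
lambda = 1.22102e-06 m
lambda = 1221.02 nm

1221.02


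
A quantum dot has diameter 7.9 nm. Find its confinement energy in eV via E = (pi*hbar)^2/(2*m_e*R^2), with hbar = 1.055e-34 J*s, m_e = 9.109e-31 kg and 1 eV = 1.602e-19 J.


Radius R = 7.9/2 = 3.95 nm = 3.95e-09 m
E = (pi * 1.055e-34)^2 / (2 * 9.109e-31 * (3.95e-09)^2)
E(J) = 3.86465e-21
E = E(J) / 1.602e-19 = 0.0241 eV

0.0241


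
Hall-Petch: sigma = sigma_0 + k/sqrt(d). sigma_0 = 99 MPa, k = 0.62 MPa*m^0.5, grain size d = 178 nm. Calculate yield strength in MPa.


d = 178 nm = 1.78e-07 m
sqrt(d) = 0.0004219005
Hall-Petch contribution = k / sqrt(d) = 0.62 / 0.0004219005 = 1469.5 MPa
sigma = sigma_0 + k/sqrt(d) = 99 + 1469.5 = 1568.5 MPa

1568.5


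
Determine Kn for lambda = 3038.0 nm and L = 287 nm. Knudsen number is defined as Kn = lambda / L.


Knudsen number Kn = lambda / L
Kn = 3038.0 / 287
Kn = 10.5854

10.5854


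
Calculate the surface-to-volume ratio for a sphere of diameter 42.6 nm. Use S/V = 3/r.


Radius r = 42.6/2 = 21.3 nm
S/V = 3 / r = 3 / 21.3
S/V = 0.1408 nm^-1

0.1408


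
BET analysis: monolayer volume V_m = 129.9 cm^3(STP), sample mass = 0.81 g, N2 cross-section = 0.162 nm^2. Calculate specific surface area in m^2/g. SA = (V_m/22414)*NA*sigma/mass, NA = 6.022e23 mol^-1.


Number of moles in monolayer = V_m / 22414 = 129.9 / 22414 = 0.00579548
Number of molecules = moles * NA = 0.00579548 * 6.022e23
SA = molecules * sigma / mass
SA = (129.9 / 22414) * 6.022e23 * 0.162e-18 / 0.81
SA = 698.0 m^2/g

698.0


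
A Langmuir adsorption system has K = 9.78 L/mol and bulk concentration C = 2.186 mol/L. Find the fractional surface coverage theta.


Langmuir isotherm: theta = K*C / (1 + K*C)
K*C = 9.78 * 2.186 = 21.37908
theta = 21.37908 / (1 + 21.37908) = 21.37908 / 22.37908
theta = 0.9553

0.9553


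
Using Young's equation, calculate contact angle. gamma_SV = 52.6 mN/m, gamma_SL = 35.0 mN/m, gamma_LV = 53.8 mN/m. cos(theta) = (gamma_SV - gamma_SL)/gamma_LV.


cos(theta) = (gamma_SV - gamma_SL) / gamma_LV
cos(theta) = (52.6 - 35.0) / 53.8
cos(theta) = 0.327138
theta = arccos(0.327138) = 70.9 degrees

70.9


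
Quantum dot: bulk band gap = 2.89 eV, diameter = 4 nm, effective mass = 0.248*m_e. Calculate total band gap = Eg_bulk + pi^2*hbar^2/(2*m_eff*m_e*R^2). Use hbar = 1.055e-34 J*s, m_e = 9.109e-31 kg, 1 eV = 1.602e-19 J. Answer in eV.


Radius R = 4/2 nm = 2e-09 m
Confinement energy dE = pi^2 * hbar^2 / (2 * m_eff * m_e * R^2)
dE = pi^2 * (1.055e-34)^2 / (2 * 0.248 * 9.109e-31 * (2e-09)^2) J, divided by 1.602e-19 J/eV
dE = 0.3794 eV
Total band gap = E_g(bulk) + dE = 2.89 + 0.3794 = 3.2694 eV

3.2694


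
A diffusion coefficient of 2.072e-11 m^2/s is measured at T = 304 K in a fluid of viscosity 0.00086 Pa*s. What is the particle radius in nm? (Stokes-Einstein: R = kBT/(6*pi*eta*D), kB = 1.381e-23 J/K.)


Stokes-Einstein: R = kB*T / (6*pi*eta*D)
R = 1.381e-23 * 304 / (6 * pi * 0.00086 * 2.072e-11)
R = 1.24991e-08 m = 12.5 nm

12.5


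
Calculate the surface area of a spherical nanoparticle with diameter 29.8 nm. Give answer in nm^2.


Radius r = 29.8/2 = 14.9 nm
Surface area SA = 4 * pi * r^2
SA = 4 * pi * (14.9)^2
SA = 2789.86 nm^2

2789.86


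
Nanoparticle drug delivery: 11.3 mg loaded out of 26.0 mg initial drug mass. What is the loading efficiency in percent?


Drug loading efficiency = (drug loaded / drug initial) * 100
DLE = 11.3 / 26.0 * 100
DLE = 0.4346 * 100
DLE = 43.46%

43.46


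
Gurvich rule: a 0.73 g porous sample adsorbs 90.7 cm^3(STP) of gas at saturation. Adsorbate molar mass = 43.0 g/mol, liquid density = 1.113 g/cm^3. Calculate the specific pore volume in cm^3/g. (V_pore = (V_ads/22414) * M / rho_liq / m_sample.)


Moles adsorbed n = V_ads / 22414 = 90.7 / 22414 = 4.046578e-03 mol
Liquid volume V_liq = n * M / rho_liq = 4.046578e-03 * 43.0 / 1.113 = 0.15634 cm^3
Specific pore volume V_pore = V_liq / m_sample = 0.15634 / 0.73
V_pore = 0.2142 cm^3/g

0.2142


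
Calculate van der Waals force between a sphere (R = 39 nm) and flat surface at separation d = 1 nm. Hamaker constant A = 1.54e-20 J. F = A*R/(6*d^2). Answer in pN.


Convert to SI: R = 39 nm = 3.9e-08 m, d = 1 nm = 1e-09 m
F = A * R / (6 * d^2)
F = 1.54e-20 * 3.9e-08 / (6 * (1e-09)^2)
F = 1.001e-10 N = 100.1 pN

100.1


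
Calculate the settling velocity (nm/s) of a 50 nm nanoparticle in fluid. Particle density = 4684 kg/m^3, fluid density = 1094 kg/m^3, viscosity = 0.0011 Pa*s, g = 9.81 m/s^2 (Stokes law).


Radius R = 50/2 nm = 2.5e-08 m
Density difference = 4684 - 1094 = 3590 kg/m^3
v = 2 * R^2 * (rho_p - rho_f) * g / (9 * eta)
v = 2 * (2.5e-08)^2 * 3590 * 9.81 / (9 * 0.0011)
v = 4.4467e-09 m/s = 4.4467 nm/s

4.4467


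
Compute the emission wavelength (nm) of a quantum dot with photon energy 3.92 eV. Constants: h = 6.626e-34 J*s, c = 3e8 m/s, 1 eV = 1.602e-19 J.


Convert energy: E = 3.92 eV = 3.92 * 1.602e-19 = 6.27984e-19 J
lambda = h*c / E = 6.626e-34 * 3e8 / 6.27984e-19
lambda = 3.16537e-07 m = 316.5 nm

316.5


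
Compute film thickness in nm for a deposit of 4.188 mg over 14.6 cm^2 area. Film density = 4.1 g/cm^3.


Convert: m = 4.188 mg = 4.1880e-06 kg, A = 14.6 cm^2 = 1.4600e-03 m^2, rho = 4.1 g/cm^3 = 4100 kg/m^3
t = m / (A * rho)
t = 4.1880e-06 / (1.4600e-03 * 4100)
t = 6.9963e-07 m = 699.6 nm

699.6


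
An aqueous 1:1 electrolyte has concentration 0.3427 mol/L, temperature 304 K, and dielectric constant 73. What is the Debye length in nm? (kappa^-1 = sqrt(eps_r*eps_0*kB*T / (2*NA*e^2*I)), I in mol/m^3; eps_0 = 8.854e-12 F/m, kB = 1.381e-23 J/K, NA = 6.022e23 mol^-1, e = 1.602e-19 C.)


Ionic strength I = 0.3427 * 1^2 * 1000 = 342.7 mol/m^3
kappa^-1 = sqrt(73 * 8.854e-12 * 1.381e-23 * 304 / (2 * 6.022e23 * (1.602e-19)^2 * 342.7))
kappa^-1 = 0.506 nm

0.506


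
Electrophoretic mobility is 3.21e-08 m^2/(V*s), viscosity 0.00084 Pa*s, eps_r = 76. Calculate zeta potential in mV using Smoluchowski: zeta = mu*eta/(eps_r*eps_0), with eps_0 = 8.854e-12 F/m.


Smoluchowski equation: zeta = mu * eta / (eps_r * eps_0)
zeta = 3.21e-08 * 0.00084 / (76 * 8.854e-12)
zeta = 0.040071 V = 40.07 mV

40.07


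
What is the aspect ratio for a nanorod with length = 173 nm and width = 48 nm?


Aspect ratio AR = length / diameter
AR = 173 / 48
AR = 3.6

3.6


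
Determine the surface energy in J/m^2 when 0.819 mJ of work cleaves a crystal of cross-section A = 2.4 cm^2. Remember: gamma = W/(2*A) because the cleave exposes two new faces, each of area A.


Convert: A = 2.4 cm^2 = 0.00024 m^2, W = 0.819 mJ = 0.000819 J
Cleaving exposes two faces of area A, so total new surface = 2*A and gamma = W / (2*A)
gamma = 0.000819 / (2 * 0.00024)
gamma = 1.706 J/m^2

1.706


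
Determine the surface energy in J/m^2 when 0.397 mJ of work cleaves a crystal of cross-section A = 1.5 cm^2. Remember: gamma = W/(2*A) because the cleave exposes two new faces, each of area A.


Convert: A = 1.5 cm^2 = 0.00015 m^2, W = 0.397 mJ = 0.000397 J
Cleaving exposes two faces of area A, so total new surface = 2*A and gamma = W / (2*A)
gamma = 0.000397 / (2 * 0.00015)
gamma = 1.323 J/m^2

1.323


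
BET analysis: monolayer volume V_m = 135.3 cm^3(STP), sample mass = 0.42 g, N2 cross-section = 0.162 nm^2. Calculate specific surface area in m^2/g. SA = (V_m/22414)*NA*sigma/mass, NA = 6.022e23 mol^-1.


Number of moles in monolayer = V_m / 22414 = 135.3 / 22414 = 0.00603641
Number of molecules = moles * NA = 0.00603641 * 6.022e23
SA = molecules * sigma / mass
SA = (135.3 / 22414) * 6.022e23 * 0.162e-18 / 0.42
SA = 1402.1 m^2/g

1402.1


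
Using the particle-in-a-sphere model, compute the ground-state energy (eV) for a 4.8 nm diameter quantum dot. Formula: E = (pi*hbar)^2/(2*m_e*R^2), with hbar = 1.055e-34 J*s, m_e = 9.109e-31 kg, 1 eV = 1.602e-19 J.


Radius R = 4.8/2 = 2.4 nm = 2.4e-09 m
E = (pi * 1.055e-34)^2 / (2 * 9.109e-31 * (2.4e-09)^2)
E(J) = 1.04684e-20
E = E(J) / 1.602e-19 = 0.0653 eV

0.0653


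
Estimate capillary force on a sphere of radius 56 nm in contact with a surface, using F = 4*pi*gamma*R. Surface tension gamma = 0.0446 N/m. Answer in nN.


Convert radius: R = 56 nm = 5.6e-08 m
F = 4 * pi * gamma * R
F = 4 * pi * 0.0446 * 5.6e-08
F = 3.13858e-08 N = 31.3858 nN

31.3858


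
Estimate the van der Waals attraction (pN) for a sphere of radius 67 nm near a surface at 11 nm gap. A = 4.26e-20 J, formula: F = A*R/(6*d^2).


Convert to SI: R = 67 nm = 6.7e-08 m, d = 11 nm = 1.1e-08 m
F = A * R / (6 * d^2)
F = 4.26e-20 * 6.7e-08 / (6 * (1.1e-08)^2)
F = 3.9314e-12 N = 3.931 pN

3.931


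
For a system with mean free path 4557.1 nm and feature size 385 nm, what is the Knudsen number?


Knudsen number Kn = lambda / L
Kn = 4557.1 / 385
Kn = 11.8366

11.8366


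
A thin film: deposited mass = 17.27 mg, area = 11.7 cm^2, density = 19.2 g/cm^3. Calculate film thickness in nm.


Convert: m = 17.27 mg = 1.7270e-05 kg, A = 11.7 cm^2 = 1.1700e-03 m^2, rho = 19.2 g/cm^3 = 19200 kg/m^3
t = m / (A * rho)
t = 1.7270e-05 / (1.1700e-03 * 19200)
t = 7.6879e-07 m = 768.8 nm

768.8


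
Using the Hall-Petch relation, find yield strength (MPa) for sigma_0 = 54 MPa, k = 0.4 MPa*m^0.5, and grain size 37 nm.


d = 37 nm = 3.7e-08 m
sqrt(d) = 0.0001923538
Hall-Petch contribution = k / sqrt(d) = 0.4 / 0.0001923538 = 2079.5 MPa
sigma = sigma_0 + k/sqrt(d) = 54 + 2079.5 = 2133.5 MPa

2133.5


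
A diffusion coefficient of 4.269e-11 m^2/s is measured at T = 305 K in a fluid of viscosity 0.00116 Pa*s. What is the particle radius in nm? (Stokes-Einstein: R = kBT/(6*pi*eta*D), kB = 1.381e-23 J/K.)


Stokes-Einstein: R = kB*T / (6*pi*eta*D)
R = 1.381e-23 * 305 / (6 * pi * 0.00116 * 4.269e-11)
R = 4.51241e-09 m = 4.51 nm

4.51


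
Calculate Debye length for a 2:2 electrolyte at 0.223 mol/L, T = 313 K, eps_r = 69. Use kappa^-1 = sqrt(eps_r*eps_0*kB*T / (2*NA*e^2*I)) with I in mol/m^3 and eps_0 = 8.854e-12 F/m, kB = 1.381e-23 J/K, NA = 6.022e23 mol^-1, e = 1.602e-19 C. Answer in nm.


Ionic strength I = 0.223 * 2^2 * 1000 = 892 mol/m^3
kappa^-1 = sqrt(69 * 8.854e-12 * 1.381e-23 * 313 / (2 * 6.022e23 * (1.602e-19)^2 * 892))
kappa^-1 = 0.309 nm

0.309


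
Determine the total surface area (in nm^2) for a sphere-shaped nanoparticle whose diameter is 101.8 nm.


Radius r = 101.8/2 = 50.9 nm
Surface area SA = 4 * pi * r^2
SA = 4 * pi * (50.9)^2
SA = 32557.08 nm^2

32557.08


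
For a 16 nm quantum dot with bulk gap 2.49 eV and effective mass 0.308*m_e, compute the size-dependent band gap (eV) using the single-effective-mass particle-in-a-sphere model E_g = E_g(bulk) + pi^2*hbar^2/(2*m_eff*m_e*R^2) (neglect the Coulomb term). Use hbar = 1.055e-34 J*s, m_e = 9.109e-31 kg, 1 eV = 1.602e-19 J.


Radius R = 16/2 nm = 8e-09 m
Confinement energy dE = pi^2 * hbar^2 / (2 * m_eff * m_e * R^2)
dE = pi^2 * (1.055e-34)^2 / (2 * 0.308 * 9.109e-31 * (8e-09)^2) J, divided by 1.602e-19 J/eV
dE = 0.0191 eV
Total band gap = E_g(bulk) + dE = 2.49 + 0.0191 = 2.5091 eV

2.5091


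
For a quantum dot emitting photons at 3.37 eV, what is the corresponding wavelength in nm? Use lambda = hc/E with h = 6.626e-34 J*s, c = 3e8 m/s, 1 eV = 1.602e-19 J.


Convert energy: E = 3.37 eV = 3.37 * 1.602e-19 = 5.39874e-19 J
lambda = h*c / E = 6.626e-34 * 3e8 / 5.39874e-19
lambda = 3.68197e-07 m = 368.2 nm

368.2


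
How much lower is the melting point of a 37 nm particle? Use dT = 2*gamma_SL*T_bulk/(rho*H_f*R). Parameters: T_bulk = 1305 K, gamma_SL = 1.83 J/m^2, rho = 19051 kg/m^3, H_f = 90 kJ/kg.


Radius R = 37/2 = 18.5 nm = 1.85e-08 m
Convert H_f = 90 kJ/kg = 90000 J/kg
dT = 2 * gamma_SL * T_bulk / (rho * H_f * R)
dT = 2 * 1.83 * 1305 / (19051 * 90000 * 1.85e-08)
dT = 150.6 K

150.6


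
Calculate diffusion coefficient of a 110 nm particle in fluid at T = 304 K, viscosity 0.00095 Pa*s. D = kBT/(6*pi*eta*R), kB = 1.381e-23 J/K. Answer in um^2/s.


Radius R = 110/2 = 55 nm = 5.5e-08 m
D = kB*T / (6*pi*eta*R)
D = 1.381e-23 * 304 / (6 * pi * 0.00095 * 5.5e-08)
D = 4.26265e-12 m^2/s = 4.263 um^2/s

4.263


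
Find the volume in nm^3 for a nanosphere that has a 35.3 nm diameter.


Radius r = 35.3/2 = 17.65 nm
Volume V = (4/3) * pi * r^3
V = (4/3) * pi * (17.65)^3
V = 23031.53 nm^3

23031.53


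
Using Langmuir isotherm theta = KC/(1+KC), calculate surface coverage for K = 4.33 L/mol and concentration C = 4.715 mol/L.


Langmuir isotherm: theta = K*C / (1 + K*C)
K*C = 4.33 * 4.715 = 20.41595
theta = 20.41595 / (1 + 20.41595) = 20.41595 / 21.41595
theta = 0.9533

0.9533


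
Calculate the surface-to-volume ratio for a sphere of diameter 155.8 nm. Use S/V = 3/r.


Radius r = 155.8/2 = 77.9 nm
S/V = 3 / r = 3 / 77.9
S/V = 0.0385 nm^-1

0.0385


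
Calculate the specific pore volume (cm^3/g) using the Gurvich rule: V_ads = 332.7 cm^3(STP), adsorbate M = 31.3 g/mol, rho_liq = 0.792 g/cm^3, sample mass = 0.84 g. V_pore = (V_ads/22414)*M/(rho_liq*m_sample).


Moles adsorbed n = V_ads / 22414 = 332.7 / 22414 = 1.484340e-02 mol
Liquid volume V_liq = n * M / rho_liq = 1.484340e-02 * 31.3 / 0.792 = 0.58661 cm^3
Specific pore volume V_pore = V_liq / m_sample = 0.58661 / 0.84
V_pore = 0.6984 cm^3/g

0.6984


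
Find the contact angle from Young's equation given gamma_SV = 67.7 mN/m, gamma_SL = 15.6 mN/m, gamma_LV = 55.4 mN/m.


cos(theta) = (gamma_SV - gamma_SL) / gamma_LV
cos(theta) = (67.7 - 15.6) / 55.4
cos(theta) = 0.940433
theta = arccos(0.940433) = 19.88 degrees

19.88


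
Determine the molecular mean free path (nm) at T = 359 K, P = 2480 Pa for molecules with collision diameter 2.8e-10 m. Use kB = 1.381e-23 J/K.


Mean free path: lambda = kB*T / (sqrt(2) * pi * d^2 * P)
lambda = 1.381e-23 * 359 / (sqrt(2) * pi * (2.8e-10)^2 * 2480)
lambda = 5.73925e-06 m
lambda = 5739.25 nm

5739.25


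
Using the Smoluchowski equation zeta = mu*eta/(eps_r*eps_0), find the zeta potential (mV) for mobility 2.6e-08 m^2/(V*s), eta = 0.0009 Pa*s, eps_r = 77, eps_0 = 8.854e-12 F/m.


Smoluchowski equation: zeta = mu * eta / (eps_r * eps_0)
zeta = 2.6e-08 * 0.0009 / (77 * 8.854e-12)
zeta = 0.034323 V = 34.32 mV

34.32


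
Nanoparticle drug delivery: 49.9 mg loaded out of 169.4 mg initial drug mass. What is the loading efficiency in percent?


Drug loading efficiency = (drug loaded / drug initial) * 100
DLE = 49.9 / 169.4 * 100
DLE = 0.2946 * 100
DLE = 29.46%

29.46


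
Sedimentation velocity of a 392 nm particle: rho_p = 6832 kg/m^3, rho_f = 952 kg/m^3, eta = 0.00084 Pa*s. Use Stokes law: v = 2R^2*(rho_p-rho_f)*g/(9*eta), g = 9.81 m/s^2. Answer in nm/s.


Radius R = 392/2 nm = 1.96e-07 m
Density difference = 6832 - 952 = 5880 kg/m^3
v = 2 * R^2 * (rho_p - rho_f) * g / (9 * eta)
v = 2 * (1.96e-07)^2 * 5880 * 9.81 / (9 * 0.00084)
v = 5.86228e-07 m/s = 586.2282 nm/s

586.2282


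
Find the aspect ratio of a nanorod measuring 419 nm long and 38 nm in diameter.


Aspect ratio AR = length / diameter
AR = 419 / 38
AR = 11.03

11.03


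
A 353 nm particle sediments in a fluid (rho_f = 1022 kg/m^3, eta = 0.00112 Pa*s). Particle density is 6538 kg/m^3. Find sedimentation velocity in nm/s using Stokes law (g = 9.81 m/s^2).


Radius R = 353/2 nm = 1.765e-07 m
Density difference = 6538 - 1022 = 5516 kg/m^3
v = 2 * R^2 * (rho_p - rho_f) * g / (9 * eta)
v = 2 * (1.765e-07)^2 * 5516 * 9.81 / (9 * 0.00112)
v = 3.34466e-07 m/s = 334.4661 nm/s

334.4661


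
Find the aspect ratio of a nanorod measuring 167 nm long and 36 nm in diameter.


Aspect ratio AR = length / diameter
AR = 167 / 36
AR = 4.64

4.64


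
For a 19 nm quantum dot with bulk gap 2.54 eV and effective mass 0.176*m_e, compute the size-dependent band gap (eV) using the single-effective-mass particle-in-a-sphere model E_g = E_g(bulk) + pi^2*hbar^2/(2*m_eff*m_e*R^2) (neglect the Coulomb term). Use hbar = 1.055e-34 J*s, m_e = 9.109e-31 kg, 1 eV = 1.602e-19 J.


Radius R = 19/2 nm = 9.5e-09 m
Confinement energy dE = pi^2 * hbar^2 / (2 * m_eff * m_e * R^2)
dE = pi^2 * (1.055e-34)^2 / (2 * 0.176 * 9.109e-31 * (9.5e-09)^2) J, divided by 1.602e-19 J/eV
dE = 0.0237 eV
Total band gap = E_g(bulk) + dE = 2.54 + 0.0237 = 2.5637 eV

2.5637


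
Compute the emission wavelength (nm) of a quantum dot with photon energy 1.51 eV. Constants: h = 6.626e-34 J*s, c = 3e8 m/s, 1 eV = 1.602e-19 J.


Convert energy: E = 1.51 eV = 1.51 * 1.602e-19 = 2.41902e-19 J
lambda = h*c / E = 6.626e-34 * 3e8 / 2.41902e-19
lambda = 8.21738e-07 m = 821.7 nm

821.7


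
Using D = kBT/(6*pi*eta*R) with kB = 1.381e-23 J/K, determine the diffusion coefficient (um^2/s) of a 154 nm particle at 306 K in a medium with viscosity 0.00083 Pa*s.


Radius R = 154/2 = 77 nm = 7.7e-08 m
D = kB*T / (6*pi*eta*R)
D = 1.381e-23 * 306 / (6 * pi * 0.00083 * 7.7e-08)
D = 3.50788e-12 m^2/s = 3.508 um^2/s

3.508


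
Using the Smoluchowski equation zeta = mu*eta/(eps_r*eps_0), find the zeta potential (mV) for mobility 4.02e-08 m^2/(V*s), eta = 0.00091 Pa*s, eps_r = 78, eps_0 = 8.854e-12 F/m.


Smoluchowski equation: zeta = mu * eta / (eps_r * eps_0)
zeta = 4.02e-08 * 0.00091 / (78 * 8.854e-12)
zeta = 0.05297 V = 52.97 mV

52.97


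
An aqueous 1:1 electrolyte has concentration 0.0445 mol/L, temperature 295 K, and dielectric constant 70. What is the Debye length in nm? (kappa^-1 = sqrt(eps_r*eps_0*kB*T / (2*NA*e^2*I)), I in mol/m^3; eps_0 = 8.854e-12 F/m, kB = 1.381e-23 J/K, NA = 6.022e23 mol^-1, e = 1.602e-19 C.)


Ionic strength I = 0.0445 * 1^2 * 1000 = 44.5 mol/m^3
kappa^-1 = sqrt(70 * 8.854e-12 * 1.381e-23 * 295 / (2 * 6.022e23 * (1.602e-19)^2 * 44.5))
kappa^-1 = 1.355 nm

1.355


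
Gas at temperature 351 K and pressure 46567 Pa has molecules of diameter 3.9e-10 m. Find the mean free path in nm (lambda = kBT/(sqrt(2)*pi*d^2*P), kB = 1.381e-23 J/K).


Mean free path: lambda = kB*T / (sqrt(2) * pi * d^2 * P)
lambda = 1.381e-23 * 351 / (sqrt(2) * pi * (3.9e-10)^2 * 46567)
lambda = 1.54038e-07 m
lambda = 154.04 nm

154.04


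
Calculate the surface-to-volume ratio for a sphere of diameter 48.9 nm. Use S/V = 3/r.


Radius r = 48.9/2 = 24.45 nm
S/V = 3 / r = 3 / 24.45
S/V = 0.1227 nm^-1

0.1227


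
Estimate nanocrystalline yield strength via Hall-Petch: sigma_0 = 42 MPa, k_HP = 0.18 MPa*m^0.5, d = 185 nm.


d = 185 nm = 1.85e-07 m
sqrt(d) = 0.0004301163
Hall-Petch contribution = k / sqrt(d) = 0.18 / 0.0004301163 = 418.5 MPa
sigma = sigma_0 + k/sqrt(d) = 42 + 418.5 = 460.5 MPa

460.5


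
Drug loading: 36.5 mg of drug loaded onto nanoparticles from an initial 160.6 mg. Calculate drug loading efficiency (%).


Drug loading efficiency = (drug loaded / drug initial) * 100
DLE = 36.5 / 160.6 * 100
DLE = 0.2273 * 100
DLE = 22.73%

22.73


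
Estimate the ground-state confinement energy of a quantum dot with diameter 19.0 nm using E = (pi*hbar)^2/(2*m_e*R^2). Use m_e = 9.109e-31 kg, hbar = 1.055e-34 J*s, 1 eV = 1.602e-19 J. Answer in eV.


Radius R = 19.0/2 = 9.5 nm = 9.5e-09 m
E = (pi * 1.055e-34)^2 / (2 * 9.109e-31 * (9.5e-09)^2)
E(J) = 6.68124e-22
E = E(J) / 1.602e-19 = 0.0042 eV

0.0042


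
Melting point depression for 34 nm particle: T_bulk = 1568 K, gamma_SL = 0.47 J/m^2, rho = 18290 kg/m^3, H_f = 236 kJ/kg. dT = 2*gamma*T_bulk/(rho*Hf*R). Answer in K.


Radius R = 34/2 = 17 nm = 1.7e-08 m
Convert H_f = 236 kJ/kg = 236000 J/kg
dT = 2 * gamma_SL * T_bulk / (rho * H_f * R)
dT = 2 * 0.47 * 1568 / (18290 * 236000 * 1.7e-08)
dT = 20.1 K

20.1


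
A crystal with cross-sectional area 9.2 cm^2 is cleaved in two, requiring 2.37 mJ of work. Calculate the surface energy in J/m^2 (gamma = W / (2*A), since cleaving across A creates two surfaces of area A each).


Convert: A = 9.2 cm^2 = 0.00092 m^2, W = 2.37 mJ = 0.00237 J
Cleaving exposes two faces of area A, so total new surface = 2*A and gamma = W / (2*A)
gamma = 0.00237 / (2 * 0.00092)
gamma = 1.288 J/m^2

1.288


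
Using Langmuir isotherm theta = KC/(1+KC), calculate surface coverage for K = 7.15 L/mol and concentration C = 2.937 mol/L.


Langmuir isotherm: theta = K*C / (1 + K*C)
K*C = 7.15 * 2.937 = 20.99955
theta = 20.99955 / (1 + 20.99955) = 20.99955 / 21.99955
theta = 0.9545

0.9545


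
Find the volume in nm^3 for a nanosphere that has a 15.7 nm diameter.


Radius r = 15.7/2 = 7.85 nm
Volume V = (4/3) * pi * r^3
V = (4/3) * pi * (7.85)^3
V = 2026.27 nm^3

2026.27


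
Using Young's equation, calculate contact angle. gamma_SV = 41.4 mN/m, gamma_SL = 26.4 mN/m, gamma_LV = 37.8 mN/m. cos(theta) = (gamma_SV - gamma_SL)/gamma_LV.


cos(theta) = (gamma_SV - gamma_SL) / gamma_LV
cos(theta) = (41.4 - 26.4) / 37.8
cos(theta) = 0.396825
theta = arccos(0.396825) = 66.62 degrees

66.62


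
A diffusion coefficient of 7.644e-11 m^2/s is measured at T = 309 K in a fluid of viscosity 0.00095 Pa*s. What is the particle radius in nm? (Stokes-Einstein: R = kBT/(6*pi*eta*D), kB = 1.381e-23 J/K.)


Stokes-Einstein: R = kB*T / (6*pi*eta*D)
R = 1.381e-23 * 309 / (6 * pi * 0.00095 * 7.644e-11)
R = 3.1175e-09 m = 3.12 nm

3.12


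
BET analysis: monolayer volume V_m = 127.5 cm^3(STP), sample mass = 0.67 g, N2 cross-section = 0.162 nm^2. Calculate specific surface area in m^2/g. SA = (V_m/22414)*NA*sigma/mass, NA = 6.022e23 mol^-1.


Number of moles in monolayer = V_m / 22414 = 127.5 / 22414 = 0.00568841
Number of molecules = moles * NA = 0.00568841 * 6.022e23
SA = molecules * sigma / mass
SA = (127.5 / 22414) * 6.022e23 * 0.162e-18 / 0.67
SA = 828.3 m^2/g

828.3


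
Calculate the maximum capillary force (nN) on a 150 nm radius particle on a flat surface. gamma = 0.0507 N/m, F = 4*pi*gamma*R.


Convert radius: R = 150 nm = 1.5e-07 m
F = 4 * pi * gamma * R
F = 4 * pi * 0.0507 * 1.5e-07
F = 9.55672e-08 N = 95.5672 nN

95.5672


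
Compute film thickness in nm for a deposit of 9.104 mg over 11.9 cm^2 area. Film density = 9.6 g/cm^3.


Convert: m = 9.104 mg = 9.1040e-06 kg, A = 11.9 cm^2 = 1.1900e-03 m^2, rho = 9.6 g/cm^3 = 9600 kg/m^3
t = m / (A * rho)
t = 9.1040e-06 / (1.1900e-03 * 9600)
t = 7.9692e-07 m = 796.9 nm

796.9


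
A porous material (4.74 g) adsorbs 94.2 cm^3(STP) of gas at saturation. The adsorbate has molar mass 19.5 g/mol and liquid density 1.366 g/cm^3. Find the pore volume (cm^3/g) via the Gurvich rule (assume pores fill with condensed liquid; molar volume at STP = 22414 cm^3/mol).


Moles adsorbed n = V_ads / 22414 = 94.2 / 22414 = 4.202730e-03 mol
Liquid volume V_liq = n * M / rho_liq = 4.202730e-03 * 19.5 / 1.366 = 0.06000 cm^3
Specific pore volume V_pore = V_liq / m_sample = 0.06000 / 4.74
V_pore = 0.0127 cm^3/g

0.0127


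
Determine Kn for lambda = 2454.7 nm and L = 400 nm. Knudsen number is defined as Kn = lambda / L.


Knudsen number Kn = lambda / L
Kn = 2454.7 / 400
Kn = 6.1367

6.1367


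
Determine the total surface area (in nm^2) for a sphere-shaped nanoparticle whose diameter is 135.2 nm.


Radius r = 135.2/2 = 67.6 nm
Surface area SA = 4 * pi * r^2
SA = 4 * pi * (67.6)^2
SA = 57425.3 nm^2

57425.3


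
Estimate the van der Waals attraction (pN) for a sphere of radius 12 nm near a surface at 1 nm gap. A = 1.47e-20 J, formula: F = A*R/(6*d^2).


Convert to SI: R = 12 nm = 1.2e-08 m, d = 1 nm = 1e-09 m
F = A * R / (6 * d^2)
F = 1.47e-20 * 1.2e-08 / (6 * (1e-09)^2)
F = 2.94e-11 N = 29.4 pN

29.4


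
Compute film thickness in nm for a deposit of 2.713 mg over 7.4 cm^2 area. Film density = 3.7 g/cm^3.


Convert: m = 2.713 mg = 2.7130e-06 kg, A = 7.4 cm^2 = 7.4000e-04 m^2, rho = 3.7 g/cm^3 = 3700 kg/m^3
t = m / (A * rho)
t = 2.7130e-06 / (7.4000e-04 * 3700)
t = 9.9087e-07 m = 990.9 nm

990.9


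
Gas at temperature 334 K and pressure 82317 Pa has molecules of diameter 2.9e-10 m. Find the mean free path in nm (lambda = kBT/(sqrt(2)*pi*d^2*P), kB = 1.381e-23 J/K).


Mean free path: lambda = kB*T / (sqrt(2) * pi * d^2 * P)
lambda = 1.381e-23 * 334 / (sqrt(2) * pi * (2.9e-10)^2 * 82317)
lambda = 1.49965e-07 m
lambda = 149.96 nm

149.96


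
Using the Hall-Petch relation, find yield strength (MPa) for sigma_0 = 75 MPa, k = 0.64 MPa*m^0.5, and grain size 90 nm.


d = 90 nm = 9e-08 m
sqrt(d) = 0.0003
Hall-Petch contribution = k / sqrt(d) = 0.64 / 0.0003 = 2133.3 MPa
sigma = sigma_0 + k/sqrt(d) = 75 + 2133.3 = 2208.3 MPa

2208.3


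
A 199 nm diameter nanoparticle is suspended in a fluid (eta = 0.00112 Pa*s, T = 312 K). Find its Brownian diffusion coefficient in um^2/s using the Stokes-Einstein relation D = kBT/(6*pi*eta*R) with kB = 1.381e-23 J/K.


Radius R = 199/2 = 99.5 nm = 9.95e-08 m
D = kB*T / (6*pi*eta*R)
D = 1.381e-23 * 312 / (6 * pi * 0.00112 * 9.95e-08)
D = 2.05119e-12 m^2/s = 2.051 um^2/s

2.051


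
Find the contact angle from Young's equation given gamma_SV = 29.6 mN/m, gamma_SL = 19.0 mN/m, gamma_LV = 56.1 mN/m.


cos(theta) = (gamma_SV - gamma_SL) / gamma_LV
cos(theta) = (29.6 - 19.0) / 56.1
cos(theta) = 0.188948
theta = arccos(0.188948) = 79.11 degrees

79.11


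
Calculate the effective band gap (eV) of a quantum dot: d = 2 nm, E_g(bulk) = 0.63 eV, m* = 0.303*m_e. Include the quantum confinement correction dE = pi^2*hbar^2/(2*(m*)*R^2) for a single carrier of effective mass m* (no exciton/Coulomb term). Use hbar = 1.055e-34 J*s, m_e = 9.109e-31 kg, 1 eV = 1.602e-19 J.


Radius R = 2/2 nm = 1e-09 m
Confinement energy dE = pi^2 * hbar^2 / (2 * m_eff * m_e * R^2)
dE = pi^2 * (1.055e-34)^2 / (2 * 0.303 * 9.109e-31 * (1e-09)^2) J, divided by 1.602e-19 J/eV
dE = 1.2422 eV
Total band gap = E_g(bulk) + dE = 0.63 + 1.2422 = 1.8722 eV

1.8722


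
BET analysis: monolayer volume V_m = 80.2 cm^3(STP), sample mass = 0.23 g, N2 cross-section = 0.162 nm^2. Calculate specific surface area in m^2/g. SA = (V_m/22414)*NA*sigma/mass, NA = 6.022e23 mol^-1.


Number of moles in monolayer = V_m / 22414 = 80.2 / 22414 = 0.00357812
Number of molecules = moles * NA = 0.00357812 * 6.022e23
SA = molecules * sigma / mass
SA = (80.2 / 22414) * 6.022e23 * 0.162e-18 / 0.23
SA = 1517.7 m^2/g

1517.7


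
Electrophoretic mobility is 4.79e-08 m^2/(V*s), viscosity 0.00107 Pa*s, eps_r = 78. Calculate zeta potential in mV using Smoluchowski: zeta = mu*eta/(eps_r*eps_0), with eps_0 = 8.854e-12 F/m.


Smoluchowski equation: zeta = mu * eta / (eps_r * eps_0)
zeta = 4.79e-08 * 0.00107 / (78 * 8.854e-12)
zeta = 0.074214 V = 74.21 mV

74.21


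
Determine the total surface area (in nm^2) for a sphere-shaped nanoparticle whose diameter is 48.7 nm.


Radius r = 48.7/2 = 24.35 nm
Surface area SA = 4 * pi * r^2
SA = 4 * pi * (24.35)^2
SA = 7450.88 nm^2

7450.88


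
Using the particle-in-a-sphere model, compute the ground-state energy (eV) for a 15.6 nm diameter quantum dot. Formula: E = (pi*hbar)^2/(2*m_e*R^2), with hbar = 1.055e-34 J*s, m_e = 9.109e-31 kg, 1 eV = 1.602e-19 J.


Radius R = 15.6/2 = 7.8 nm = 7.8e-09 m
E = (pi * 1.055e-34)^2 / (2 * 9.109e-31 * (7.8e-09)^2)
E(J) = 9.91094e-22
E = E(J) / 1.602e-19 = 0.0062 eV

0.0062


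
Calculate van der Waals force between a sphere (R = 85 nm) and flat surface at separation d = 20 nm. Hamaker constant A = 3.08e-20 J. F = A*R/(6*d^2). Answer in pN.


Convert to SI: R = 85 nm = 8.5e-08 m, d = 20 nm = 2e-08 m
F = A * R / (6 * d^2)
F = 3.08e-20 * 8.5e-08 / (6 * (2e-08)^2)
F = 1.09083e-12 N = 1.091 pN

1.091


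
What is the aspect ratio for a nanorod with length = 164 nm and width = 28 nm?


Aspect ratio AR = length / diameter
AR = 164 / 28
AR = 5.86

5.86


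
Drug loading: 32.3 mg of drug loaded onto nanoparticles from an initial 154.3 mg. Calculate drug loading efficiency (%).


Drug loading efficiency = (drug loaded / drug initial) * 100
DLE = 32.3 / 154.3 * 100
DLE = 0.2093 * 100
DLE = 20.93%

20.93


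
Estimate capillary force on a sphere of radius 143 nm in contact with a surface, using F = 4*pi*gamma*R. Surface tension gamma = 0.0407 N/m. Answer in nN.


Convert radius: R = 143 nm = 1.43e-07 m
F = 4 * pi * gamma * R
F = 4 * pi * 0.0407 * 1.43e-07
F = 7.31375e-08 N = 73.1375 nN

73.1375


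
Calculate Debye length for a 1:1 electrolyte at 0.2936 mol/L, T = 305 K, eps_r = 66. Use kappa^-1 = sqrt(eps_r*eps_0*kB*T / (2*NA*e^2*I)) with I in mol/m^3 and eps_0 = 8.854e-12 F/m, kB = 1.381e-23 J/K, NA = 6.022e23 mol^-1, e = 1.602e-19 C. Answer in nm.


Ionic strength I = 0.2936 * 1^2 * 1000 = 293.6 mol/m^3
kappa^-1 = sqrt(66 * 8.854e-12 * 1.381e-23 * 305 / (2 * 6.022e23 * (1.602e-19)^2 * 293.6))
kappa^-1 = 0.521 nm

0.521


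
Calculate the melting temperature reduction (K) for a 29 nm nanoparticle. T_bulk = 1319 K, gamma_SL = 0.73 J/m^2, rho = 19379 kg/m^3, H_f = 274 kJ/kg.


Radius R = 29/2 = 14.5 nm = 1.45e-08 m
Convert H_f = 274 kJ/kg = 274000 J/kg
dT = 2 * gamma_SL * T_bulk / (rho * H_f * R)
dT = 2 * 0.73 * 1319 / (19379 * 274000 * 1.45e-08)
dT = 25.0 K

25.0


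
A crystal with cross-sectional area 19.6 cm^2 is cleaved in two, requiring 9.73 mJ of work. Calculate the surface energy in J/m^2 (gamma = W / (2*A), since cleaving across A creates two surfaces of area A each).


Convert: A = 19.6 cm^2 = 0.00196 m^2, W = 9.73 mJ = 0.00973 J
Cleaving exposes two faces of area A, so total new surface = 2*A and gamma = W / (2*A)
gamma = 0.00973 / (2 * 0.00196)
gamma = 2.482 J/m^2

2.482


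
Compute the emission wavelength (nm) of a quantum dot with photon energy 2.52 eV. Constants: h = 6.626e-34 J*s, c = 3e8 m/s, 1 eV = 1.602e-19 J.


Convert energy: E = 2.52 eV = 2.52 * 1.602e-19 = 4.03704e-19 J
lambda = h*c / E = 6.626e-34 * 3e8 / 4.03704e-19
lambda = 4.9239e-07 m = 492.4 nm

492.4


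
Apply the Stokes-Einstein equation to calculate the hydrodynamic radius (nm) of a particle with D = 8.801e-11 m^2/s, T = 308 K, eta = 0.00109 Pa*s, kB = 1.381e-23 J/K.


Stokes-Einstein: R = kB*T / (6*pi*eta*D)
R = 1.381e-23 * 308 / (6 * pi * 0.00109 * 8.801e-11)
R = 2.35226e-09 m = 2.35 nm

2.35


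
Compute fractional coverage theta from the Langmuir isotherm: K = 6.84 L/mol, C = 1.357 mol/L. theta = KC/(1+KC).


Langmuir isotherm: theta = K*C / (1 + K*C)
K*C = 6.84 * 1.357 = 9.28188
theta = 9.28188 / (1 + 9.28188) = 9.28188 / 10.28188
theta = 0.9027

0.9027


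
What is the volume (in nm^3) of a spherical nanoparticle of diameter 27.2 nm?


Radius r = 27.2/2 = 13.6 nm
Volume V = (4/3) * pi * r^3
V = (4/3) * pi * (13.6)^3
V = 10536.72 nm^3

10536.72


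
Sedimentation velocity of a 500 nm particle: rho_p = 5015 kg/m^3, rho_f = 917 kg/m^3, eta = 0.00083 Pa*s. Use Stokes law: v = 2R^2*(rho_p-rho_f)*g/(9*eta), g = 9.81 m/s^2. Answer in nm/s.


Radius R = 500/2 nm = 2.5e-07 m
Density difference = 5015 - 917 = 4098 kg/m^3
v = 2 * R^2 * (rho_p - rho_f) * g / (9 * eta)
v = 2 * (2.5e-07)^2 * 4098 * 9.81 / (9 * 0.00083)
v = 6.72714e-07 m/s = 672.7139 nm/s

672.7139


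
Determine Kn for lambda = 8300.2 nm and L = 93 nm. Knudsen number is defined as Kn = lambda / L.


Knudsen number Kn = lambda / L
Kn = 8300.2 / 93
Kn = 89.2495

89.2495


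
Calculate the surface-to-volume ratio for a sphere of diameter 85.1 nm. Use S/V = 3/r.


Radius r = 85.1/2 = 42.55 nm
S/V = 3 / r = 3 / 42.55
S/V = 0.0705 nm^-1

0.0705


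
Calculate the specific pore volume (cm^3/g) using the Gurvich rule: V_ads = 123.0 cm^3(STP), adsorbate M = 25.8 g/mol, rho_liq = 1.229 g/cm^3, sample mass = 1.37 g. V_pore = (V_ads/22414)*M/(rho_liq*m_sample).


Moles adsorbed n = V_ads / 22414 = 123.0 / 22414 = 5.487642e-03 mol
Liquid volume V_liq = n * M / rho_liq = 5.487642e-03 * 25.8 / 1.229 = 0.11520 cm^3
Specific pore volume V_pore = V_liq / m_sample = 0.11520 / 1.37
V_pore = 0.0841 cm^3/g

0.0841


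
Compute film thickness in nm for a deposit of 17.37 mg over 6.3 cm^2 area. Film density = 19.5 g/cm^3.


Convert: m = 17.37 mg = 1.7370e-05 kg, A = 6.3 cm^2 = 6.3000e-04 m^2, rho = 19.5 g/cm^3 = 19500 kg/m^3
t = m / (A * rho)
t = 1.7370e-05 / (6.3000e-04 * 19500)
t = 1.4139e-06 m = 1413.9 nm

1413.9


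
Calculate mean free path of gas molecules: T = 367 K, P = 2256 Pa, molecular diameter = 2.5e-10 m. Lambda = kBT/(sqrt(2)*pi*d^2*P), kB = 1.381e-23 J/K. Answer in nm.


Mean free path: lambda = kB*T / (sqrt(2) * pi * d^2 * P)
lambda = 1.381e-23 * 367 / (sqrt(2) * pi * (2.5e-10)^2 * 2256)
lambda = 8.09051e-06 m
lambda = 8090.51 nm

8090.51


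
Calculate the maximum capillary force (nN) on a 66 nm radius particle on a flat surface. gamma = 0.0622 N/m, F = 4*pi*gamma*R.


Convert radius: R = 66 nm = 6.6e-08 m
F = 4 * pi * gamma * R
F = 4 * pi * 0.0622 * 6.6e-08
F = 5.15875e-08 N = 51.5875 nN

51.5875


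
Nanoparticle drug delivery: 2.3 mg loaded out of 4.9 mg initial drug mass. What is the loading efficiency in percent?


Drug loading efficiency = (drug loaded / drug initial) * 100
DLE = 2.3 / 4.9 * 100
DLE = 0.4694 * 100
DLE = 46.94%

46.94


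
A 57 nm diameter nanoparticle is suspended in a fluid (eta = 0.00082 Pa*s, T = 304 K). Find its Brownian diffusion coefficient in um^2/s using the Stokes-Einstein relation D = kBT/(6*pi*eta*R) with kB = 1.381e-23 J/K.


Radius R = 57/2 = 28.5 nm = 2.85e-08 m
D = kB*T / (6*pi*eta*R)
D = 1.381e-23 * 304 / (6 * pi * 0.00082 * 2.85e-08)
D = 9.53032e-12 m^2/s = 9.53 um^2/s

9.53


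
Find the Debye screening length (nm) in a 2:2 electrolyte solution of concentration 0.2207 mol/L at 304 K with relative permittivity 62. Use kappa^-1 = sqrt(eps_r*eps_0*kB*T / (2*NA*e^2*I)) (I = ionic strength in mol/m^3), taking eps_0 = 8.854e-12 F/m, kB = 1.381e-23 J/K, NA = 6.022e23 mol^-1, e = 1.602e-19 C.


Ionic strength I = 0.2207 * 2^2 * 1000 = 882.8 mol/m^3
kappa^-1 = sqrt(62 * 8.854e-12 * 1.381e-23 * 304 / (2 * 6.022e23 * (1.602e-19)^2 * 882.8))
kappa^-1 = 0.291 nm

0.291


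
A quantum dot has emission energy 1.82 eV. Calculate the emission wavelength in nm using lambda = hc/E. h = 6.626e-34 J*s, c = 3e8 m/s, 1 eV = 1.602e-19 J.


Convert energy: E = 1.82 eV = 1.82 * 1.602e-19 = 2.91564e-19 J
lambda = h*c / E = 6.626e-34 * 3e8 / 2.91564e-19
lambda = 6.81771e-07 m = 681.8 nm

681.8


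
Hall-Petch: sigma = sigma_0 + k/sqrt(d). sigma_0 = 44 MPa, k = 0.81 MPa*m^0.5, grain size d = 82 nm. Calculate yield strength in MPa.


d = 82 nm = 8.2e-08 m
sqrt(d) = 0.0002863564
Hall-Petch contribution = k / sqrt(d) = 0.81 / 0.0002863564 = 2828.6 MPa
sigma = sigma_0 + k/sqrt(d) = 44 + 2828.6 = 2872.6 MPa

2872.6


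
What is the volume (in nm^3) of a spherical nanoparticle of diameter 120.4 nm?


Radius r = 120.4/2 = 60.2 nm
Volume V = (4/3) * pi * r^3
V = (4/3) * pi * (60.2)^3
V = 913856.66 nm^3

913856.66


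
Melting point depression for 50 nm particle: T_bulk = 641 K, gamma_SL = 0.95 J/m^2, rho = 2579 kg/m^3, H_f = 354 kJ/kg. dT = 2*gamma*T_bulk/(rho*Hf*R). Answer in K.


Radius R = 50/2 = 25 nm = 2.5e-08 m
Convert H_f = 354 kJ/kg = 354000 J/kg
dT = 2 * gamma_SL * T_bulk / (rho * H_f * R)
dT = 2 * 0.95 * 641 / (2579 * 354000 * 2.5e-08)
dT = 53.4 K

53.4


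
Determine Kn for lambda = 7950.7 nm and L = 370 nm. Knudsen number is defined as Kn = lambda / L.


Knudsen number Kn = lambda / L
Kn = 7950.7 / 370
Kn = 21.4884

21.4884


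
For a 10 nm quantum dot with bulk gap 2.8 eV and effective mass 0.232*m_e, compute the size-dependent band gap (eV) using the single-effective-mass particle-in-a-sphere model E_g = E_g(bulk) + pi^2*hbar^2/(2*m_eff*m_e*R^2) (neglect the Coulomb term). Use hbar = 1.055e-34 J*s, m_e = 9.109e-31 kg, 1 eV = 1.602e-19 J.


Radius R = 10/2 nm = 5e-09 m
Confinement energy dE = pi^2 * hbar^2 / (2 * m_eff * m_e * R^2)
dE = pi^2 * (1.055e-34)^2 / (2 * 0.232 * 9.109e-31 * (5e-09)^2) J, divided by 1.602e-19 J/eV
dE = 0.0649 eV
Total band gap = E_g(bulk) + dE = 2.8 + 0.0649 = 2.8649 eV

2.8649


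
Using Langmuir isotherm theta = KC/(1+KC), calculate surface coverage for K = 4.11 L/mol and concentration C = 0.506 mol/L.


Langmuir isotherm: theta = K*C / (1 + K*C)
K*C = 4.11 * 0.506 = 2.07966
theta = 2.07966 / (1 + 2.07966) = 2.07966 / 3.07966
theta = 0.6753

0.6753


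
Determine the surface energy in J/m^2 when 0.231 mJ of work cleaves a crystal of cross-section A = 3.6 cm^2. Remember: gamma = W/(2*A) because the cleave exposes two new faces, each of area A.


Convert: A = 3.6 cm^2 = 0.00036 m^2, W = 0.231 mJ = 0.000231 J
Cleaving exposes two faces of area A, so total new surface = 2*A and gamma = W / (2*A)
gamma = 0.000231 / (2 * 0.00036)
gamma = 0.321 J/m^2

0.321
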